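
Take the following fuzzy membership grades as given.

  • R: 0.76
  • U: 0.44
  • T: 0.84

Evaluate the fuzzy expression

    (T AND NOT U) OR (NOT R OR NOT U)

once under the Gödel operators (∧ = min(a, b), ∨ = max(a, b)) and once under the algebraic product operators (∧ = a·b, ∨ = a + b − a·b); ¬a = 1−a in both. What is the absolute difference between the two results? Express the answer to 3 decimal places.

Under Gödel:
  NOT U = 1 − 0.44 = 0.56
  T AND NOT U = min(a, b) on (0.84, 0.56) = 0.56
  NOT R = 1 − 0.76 = 0.24
  NOT U = 1 − 0.44 = 0.56
  NOT R OR NOT U = max(a, b) on (0.24, 0.56) = 0.56
  (T AND NOT U) OR (NOT R OR NOT U) = max(a, b) on (0.56, 0.56) = 0.56
  → value = 0.5600
Under algebraic product:
  NOT U = 1 − 0.4400 = 0.5600
  T AND NOT U = a·b on (0.8400, 0.5600) = 0.4704
  NOT R = 1 − 0.7600 = 0.2400
  NOT U = 1 − 0.4400 = 0.5600
  NOT R OR NOT U = a + b − a·b on (0.2400, 0.5600) = 0.6656
  (T AND NOT U) OR (NOT R OR NOT U) = a + b − a·b on (0.4704, 0.6656) = 0.8229
  → value = 0.8229
|0.5600 − 0.8229| = 0.263

0.263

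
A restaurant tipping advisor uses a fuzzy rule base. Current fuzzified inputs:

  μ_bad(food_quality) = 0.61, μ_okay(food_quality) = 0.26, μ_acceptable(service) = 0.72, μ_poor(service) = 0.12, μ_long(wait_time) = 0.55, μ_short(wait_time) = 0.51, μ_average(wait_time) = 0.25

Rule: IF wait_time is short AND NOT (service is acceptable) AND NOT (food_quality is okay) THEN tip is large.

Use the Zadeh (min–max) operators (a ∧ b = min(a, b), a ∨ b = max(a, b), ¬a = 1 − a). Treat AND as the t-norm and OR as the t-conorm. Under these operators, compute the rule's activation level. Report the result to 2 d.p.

firing strength: short=0.51, ¬acceptable=1−0.72=0.28, ¬okay=1−0.26=0.74; AND[min(a, b)] → w = 0.28

0.28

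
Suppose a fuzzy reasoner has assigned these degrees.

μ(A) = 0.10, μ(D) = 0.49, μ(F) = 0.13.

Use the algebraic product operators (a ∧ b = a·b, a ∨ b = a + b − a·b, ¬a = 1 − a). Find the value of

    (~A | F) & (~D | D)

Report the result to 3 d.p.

0.685

~A = 1 − 0.1000 = 0.9000
~A | F = a + b − a·b on (0.9000, 0.1300) = 0.9130
~D = 1 − 0.4900 = 0.5100
~D | D = a + b − a·b on (0.5100, 0.4900) = 0.7501
(~A | F) & (~D | D) = a·b on (0.9130, 0.7501) = 0.6848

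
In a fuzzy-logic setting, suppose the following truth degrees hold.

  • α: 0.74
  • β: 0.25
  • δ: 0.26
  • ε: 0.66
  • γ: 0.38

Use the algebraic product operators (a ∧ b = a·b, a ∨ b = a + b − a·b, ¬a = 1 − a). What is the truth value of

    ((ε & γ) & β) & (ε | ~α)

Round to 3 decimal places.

ε & γ = a·b on (0.6600, 0.3800) = 0.2508
(ε & γ) & β = a·b on (0.2508, 0.2500) = 0.0627
~α = 1 − 0.7400 = 0.2600
ε | ~α = a + b − a·b on (0.6600, 0.2600) = 0.7484
((ε & γ) & β) & (ε | ~α) = a·b on (0.0627, 0.7484) = 0.0469

0.047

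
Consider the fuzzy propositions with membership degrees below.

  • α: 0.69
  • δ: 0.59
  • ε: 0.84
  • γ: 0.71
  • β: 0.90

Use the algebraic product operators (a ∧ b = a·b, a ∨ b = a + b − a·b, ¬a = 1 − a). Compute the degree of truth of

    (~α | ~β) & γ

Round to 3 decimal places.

~α = 1 − 0.6900 = 0.3100
~β = 1 − 0.9000 = 0.1000
~α | ~β = a + b − a·b on (0.3100, 0.1000) = 0.3790
(~α | ~β) & γ = a·b on (0.3790, 0.7100) = 0.2691

0.269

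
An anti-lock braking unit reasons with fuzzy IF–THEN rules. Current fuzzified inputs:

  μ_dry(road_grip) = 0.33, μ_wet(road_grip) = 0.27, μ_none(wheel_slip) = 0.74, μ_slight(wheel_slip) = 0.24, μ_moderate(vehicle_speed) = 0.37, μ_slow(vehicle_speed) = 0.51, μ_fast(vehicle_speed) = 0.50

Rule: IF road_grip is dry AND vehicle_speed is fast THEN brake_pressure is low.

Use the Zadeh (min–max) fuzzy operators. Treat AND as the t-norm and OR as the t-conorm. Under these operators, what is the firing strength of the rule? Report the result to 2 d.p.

firing strength: dry=0.33, fast=0.50; AND[min(a, b)] → w = 0.33

0.33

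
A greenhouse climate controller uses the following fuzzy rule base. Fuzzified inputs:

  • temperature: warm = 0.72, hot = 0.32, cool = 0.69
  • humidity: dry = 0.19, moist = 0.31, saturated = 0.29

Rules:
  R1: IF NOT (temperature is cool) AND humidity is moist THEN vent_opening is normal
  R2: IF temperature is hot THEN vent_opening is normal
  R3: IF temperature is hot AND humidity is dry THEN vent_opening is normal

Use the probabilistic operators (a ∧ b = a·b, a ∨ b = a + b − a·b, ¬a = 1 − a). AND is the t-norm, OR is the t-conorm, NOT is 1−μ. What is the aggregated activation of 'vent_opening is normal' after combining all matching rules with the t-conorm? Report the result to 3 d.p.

R1: ¬cool=1−0.69=0.31, moist=0.31; AND[a·b] → w = 0.0961
R2: hot=0.32 → w = 0.3200
R3: hot=0.32, dry=0.19; AND[a·b] → w = 0.0608
Rules with consequent 'normal': {R1, R2, R3} → strengths 0.0961, 0.3200, 0.0608
Aggregate via t-conorm [a + b − a·b]: 0.4227

0.423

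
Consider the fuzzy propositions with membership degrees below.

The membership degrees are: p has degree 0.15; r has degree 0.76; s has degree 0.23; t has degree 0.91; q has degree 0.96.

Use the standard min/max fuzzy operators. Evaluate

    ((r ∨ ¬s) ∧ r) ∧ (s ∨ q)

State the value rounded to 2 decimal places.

¬s = 1 − 0.23 = 0.77
r ∨ ¬s = max(a, b) on (0.76, 0.77) = 0.77
(r ∨ ¬s) ∧ r = min(a, b) on (0.77, 0.76) = 0.76
s ∨ q = max(a, b) on (0.23, 0.96) = 0.96
((r ∨ ¬s) ∧ r) ∧ (s ∨ q) = min(a, b) on (0.76, 0.96) = 0.76

0.76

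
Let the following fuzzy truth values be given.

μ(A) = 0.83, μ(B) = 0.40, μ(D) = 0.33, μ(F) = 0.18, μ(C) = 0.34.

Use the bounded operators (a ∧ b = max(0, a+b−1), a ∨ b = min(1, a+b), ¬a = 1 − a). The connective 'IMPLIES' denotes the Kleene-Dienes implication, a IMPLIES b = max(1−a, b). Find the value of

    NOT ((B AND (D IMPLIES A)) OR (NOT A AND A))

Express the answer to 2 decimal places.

D IMPLIES A  [Kleene-Dienes: max(1−a, b)] with a=0.33, b=0.83 → 0.83
B AND (D IMPLIES A) = max(0, a+b−1) on (0.40, 0.83) = 0.23
NOT A = 1 − 0.83 = 0.17
NOT A AND A = max(0, a+b−1) on (0.17, 0.83) = 0.00
(B AND (D IMPLIES A)) OR (NOT A AND A) = min(1, a+b) on (0.23, 0.00) = 0.23
NOT ((B AND (D IMPLIES A)) OR (NOT A AND A)) = 1 − 0.23 = 0.77

0.77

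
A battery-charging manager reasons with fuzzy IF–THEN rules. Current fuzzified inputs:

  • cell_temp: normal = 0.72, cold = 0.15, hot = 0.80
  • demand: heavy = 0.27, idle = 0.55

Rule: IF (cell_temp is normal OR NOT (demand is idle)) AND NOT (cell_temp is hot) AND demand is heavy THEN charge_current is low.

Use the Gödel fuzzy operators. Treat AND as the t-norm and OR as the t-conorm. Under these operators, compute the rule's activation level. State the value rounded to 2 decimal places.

0.20

firing strength: (normal=0.72 OR ¬idle=1−0.55=0.45) = 0.72; AND[min(a, b)] with ¬hot=1−0.80=0.20, heavy=0.27 → w = 0.20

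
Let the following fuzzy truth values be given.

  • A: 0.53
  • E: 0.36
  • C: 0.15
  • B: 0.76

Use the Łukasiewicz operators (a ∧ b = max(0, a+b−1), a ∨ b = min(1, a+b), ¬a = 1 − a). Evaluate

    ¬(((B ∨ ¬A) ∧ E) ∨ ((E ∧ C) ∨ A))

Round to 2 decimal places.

¬A = 1 − 0.53 = 0.47
B ∨ ¬A = min(1, a+b) on (0.76, 0.47) = 1.00
(B ∨ ¬A) ∧ E = max(0, a+b−1) on (1.00, 0.36) = 0.36
E ∧ C = max(0, a+b−1) on (0.36, 0.15) = 0.00
(E ∧ C) ∨ A = min(1, a+b) on (0.00, 0.53) = 0.53
((B ∨ ¬A) ∧ E) ∨ ((E ∧ C) ∨ A) = min(1, a+b) on (0.36, 0.53) = 0.89
¬(((B ∨ ¬A) ∧ E) ∨ ((E ∧ C) ∨ A)) = 1 − 0.89 = 0.11

0.11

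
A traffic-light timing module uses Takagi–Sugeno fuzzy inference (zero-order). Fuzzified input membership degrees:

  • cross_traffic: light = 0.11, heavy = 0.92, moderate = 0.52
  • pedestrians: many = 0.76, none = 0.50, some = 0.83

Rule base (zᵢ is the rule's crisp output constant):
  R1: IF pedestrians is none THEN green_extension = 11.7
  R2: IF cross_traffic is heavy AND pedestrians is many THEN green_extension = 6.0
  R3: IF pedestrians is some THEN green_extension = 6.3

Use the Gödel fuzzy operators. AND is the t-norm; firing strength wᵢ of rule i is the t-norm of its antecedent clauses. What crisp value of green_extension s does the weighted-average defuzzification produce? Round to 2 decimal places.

R1 (z=11.7): none=0.50 → w = 0.50
R2 (z=6.0): heavy=0.92, many=0.76; AND[min(a, b)] → w = 0.76
R3 (z=6.3): some=0.83 → w = 0.83
Weighted average = (0.50·11.7 + 0.76·6.0 + 0.83·6.3) / (0.50 + 0.76 + 0.83)
  = 15.6390 / 2.0900 = 7.48

7.48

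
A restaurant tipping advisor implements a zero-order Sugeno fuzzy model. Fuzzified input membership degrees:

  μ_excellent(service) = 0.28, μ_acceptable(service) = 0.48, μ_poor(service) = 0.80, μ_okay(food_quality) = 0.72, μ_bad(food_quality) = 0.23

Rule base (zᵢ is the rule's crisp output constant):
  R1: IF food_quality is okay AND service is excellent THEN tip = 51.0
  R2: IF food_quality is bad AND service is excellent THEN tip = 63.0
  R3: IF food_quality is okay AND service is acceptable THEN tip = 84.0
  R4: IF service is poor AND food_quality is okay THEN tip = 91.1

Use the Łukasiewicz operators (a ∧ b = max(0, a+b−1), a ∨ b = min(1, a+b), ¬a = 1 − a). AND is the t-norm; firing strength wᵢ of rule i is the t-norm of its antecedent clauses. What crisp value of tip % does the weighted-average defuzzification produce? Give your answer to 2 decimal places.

R1 (z=51.0): okay=0.72, excellent=0.28; AND[max(0, a+b−1)] → w = 0.00
R2 (z=63.0): bad=0.23, excellent=0.28; AND[max(0, a+b−1)] → w = 0.00
R3 (z=84.0): okay=0.72, acceptable=0.48; AND[max(0, a+b−1)] → w = 0.20
R4 (z=91.1): poor=0.80, okay=0.72; AND[max(0, a+b−1)] → w = 0.52
Weighted average = (0.00·51.0 + 0.00·63.0 + 0.20·84.0 + 0.52·91.1) / (0.00 + 0.00 + 0.20 + 0.52)
  = 64.1720 / 0.7200 = 89.13

89.13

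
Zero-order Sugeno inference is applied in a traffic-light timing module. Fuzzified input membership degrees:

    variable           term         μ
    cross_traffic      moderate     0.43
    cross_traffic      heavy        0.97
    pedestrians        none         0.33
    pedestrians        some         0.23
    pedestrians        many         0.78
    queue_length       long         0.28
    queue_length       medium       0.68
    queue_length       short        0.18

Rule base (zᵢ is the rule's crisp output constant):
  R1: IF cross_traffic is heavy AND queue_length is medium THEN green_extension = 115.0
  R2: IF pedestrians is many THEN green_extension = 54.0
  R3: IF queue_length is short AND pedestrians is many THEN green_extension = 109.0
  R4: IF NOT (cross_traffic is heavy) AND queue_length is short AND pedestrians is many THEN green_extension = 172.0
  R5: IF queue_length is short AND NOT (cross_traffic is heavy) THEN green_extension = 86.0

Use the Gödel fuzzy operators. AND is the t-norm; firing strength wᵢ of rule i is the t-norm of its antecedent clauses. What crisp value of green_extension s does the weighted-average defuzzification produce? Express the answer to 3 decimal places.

86.871

R1 (z=115.0): heavy=0.97, medium=0.68; AND[min(a, b)] → w = 0.68
R2 (z=54.0): many=0.78 → w = 0.78
R3 (z=109.0): short=0.18, many=0.78; AND[min(a, b)] → w = 0.18
R4 (z=172.0): ¬heavy=1−0.97=0.03, short=0.18, many=0.78; AND[min(a, b)] → w = 0.03
R5 (z=86.0): short=0.18, ¬heavy=1−0.97=0.03; AND[min(a, b)] → w = 0.03
Weighted average = (0.68·115.0 + 0.78·54.0 + 0.18·109.0 + 0.03·172.0 + 0.03·86.0) / (0.68 + 0.78 + 0.18 + 0.03 + 0.03)
  = 147.6800 / 1.7000 = 86.871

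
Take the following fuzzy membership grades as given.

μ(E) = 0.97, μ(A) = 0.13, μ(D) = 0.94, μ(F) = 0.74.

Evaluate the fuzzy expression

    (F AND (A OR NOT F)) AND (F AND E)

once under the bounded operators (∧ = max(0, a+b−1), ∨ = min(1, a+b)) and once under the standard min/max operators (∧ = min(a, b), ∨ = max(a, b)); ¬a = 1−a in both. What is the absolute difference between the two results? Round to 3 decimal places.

0.260

Under bounded:
  NOT F = 1 − 0.74 = 0.26
  A OR NOT F = min(1, a+b) on (0.13, 0.26) = 0.39
  F AND (A OR NOT F) = max(0, a+b−1) on (0.74, 0.39) = 0.13
  F AND E = max(0, a+b−1) on (0.74, 0.97) = 0.71
  (F AND (A OR NOT F)) AND (F AND E) = max(0, a+b−1) on (0.13, 0.71) = 0.00
  → value = 0.0000
Under standard min/max:
  NOT F = 1 − 0.74 = 0.26
  A OR NOT F = max(a, b) on (0.13, 0.26) = 0.26
  F AND (A OR NOT F) = min(a, b) on (0.74, 0.26) = 0.26
  F AND E = min(a, b) on (0.74, 0.97) = 0.74
  (F AND (A OR NOT F)) AND (F AND E) = min(a, b) on (0.26, 0.74) = 0.26
  → value = 0.2600
|0.0000 − 0.2600| = 0.260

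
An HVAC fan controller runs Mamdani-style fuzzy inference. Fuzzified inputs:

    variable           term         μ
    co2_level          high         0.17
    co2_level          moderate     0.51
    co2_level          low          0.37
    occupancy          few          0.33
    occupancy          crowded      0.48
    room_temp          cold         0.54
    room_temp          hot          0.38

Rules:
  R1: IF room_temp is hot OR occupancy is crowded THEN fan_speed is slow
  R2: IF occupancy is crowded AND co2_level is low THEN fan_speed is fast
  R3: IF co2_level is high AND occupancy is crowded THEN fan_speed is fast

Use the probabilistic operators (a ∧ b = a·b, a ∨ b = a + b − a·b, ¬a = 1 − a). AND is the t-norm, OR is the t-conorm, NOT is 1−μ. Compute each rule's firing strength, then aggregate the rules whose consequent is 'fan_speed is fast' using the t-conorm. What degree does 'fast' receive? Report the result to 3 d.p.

R1: hot=0.38, crowded=0.48; OR[a + b − a·b] → w = 0.6776
R2: crowded=0.48, low=0.37; AND[a·b] → w = 0.1776
R3: high=0.17, crowded=0.48; AND[a·b] → w = 0.0816
Rules with consequent 'fast': {R2, R3} → strengths 0.1776, 0.0816
Aggregate via t-conorm [a + b − a·b]: 0.2447

0.245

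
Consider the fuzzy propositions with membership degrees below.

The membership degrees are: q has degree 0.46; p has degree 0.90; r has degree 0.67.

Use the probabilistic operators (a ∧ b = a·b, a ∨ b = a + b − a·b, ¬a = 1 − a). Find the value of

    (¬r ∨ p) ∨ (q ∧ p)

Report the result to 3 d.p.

¬r = 1 − 0.6700 = 0.3300
¬r ∨ p = a + b − a·b on (0.3300, 0.9000) = 0.9330
q ∧ p = a·b on (0.4600, 0.9000) = 0.4140
(¬r ∨ p) ∨ (q ∧ p) = a + b − a·b on (0.9330, 0.4140) = 0.9607

0.961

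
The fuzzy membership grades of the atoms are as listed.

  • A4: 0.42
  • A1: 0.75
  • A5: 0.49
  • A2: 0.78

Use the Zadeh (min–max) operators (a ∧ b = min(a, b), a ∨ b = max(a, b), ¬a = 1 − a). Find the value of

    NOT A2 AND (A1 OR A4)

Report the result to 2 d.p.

NOT A2 = 1 − 0.78 = 0.22
A1 OR A4 = max(a, b) on (0.75, 0.42) = 0.75
NOT A2 AND (A1 OR A4) = min(a, b) on (0.22, 0.75) = 0.22

0.22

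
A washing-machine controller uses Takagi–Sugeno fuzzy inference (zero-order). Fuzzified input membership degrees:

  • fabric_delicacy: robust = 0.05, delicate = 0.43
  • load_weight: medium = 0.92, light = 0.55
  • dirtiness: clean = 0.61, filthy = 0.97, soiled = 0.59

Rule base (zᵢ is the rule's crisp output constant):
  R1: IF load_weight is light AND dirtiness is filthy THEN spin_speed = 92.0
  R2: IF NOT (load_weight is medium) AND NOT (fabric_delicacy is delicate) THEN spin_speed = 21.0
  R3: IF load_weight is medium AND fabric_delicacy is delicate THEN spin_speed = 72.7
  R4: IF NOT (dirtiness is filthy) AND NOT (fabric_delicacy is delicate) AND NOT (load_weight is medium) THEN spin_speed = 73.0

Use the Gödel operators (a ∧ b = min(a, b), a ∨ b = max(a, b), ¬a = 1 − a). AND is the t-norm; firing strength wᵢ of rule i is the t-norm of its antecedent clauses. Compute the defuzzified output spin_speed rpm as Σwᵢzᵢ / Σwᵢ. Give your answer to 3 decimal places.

78.652

R1 (z=92.0): light=0.55, filthy=0.97; AND[min(a, b)] → w = 0.55
R2 (z=21.0): ¬medium=1−0.92=0.08, ¬delicate=1−0.43=0.57; AND[min(a, b)] → w = 0.08
R3 (z=72.7): medium=0.92, delicate=0.43; AND[min(a, b)] → w = 0.43
R4 (z=73.0): ¬filthy=1−0.97=0.03, ¬delicate=1−0.43=0.57, ¬medium=1−0.92=0.08; AND[min(a, b)] → w = 0.03
Weighted average = (0.55·92.0 + 0.08·21.0 + 0.43·72.7 + 0.03·73.0) / (0.55 + 0.08 + 0.43 + 0.03)
  = 85.7310 / 1.0900 = 78.652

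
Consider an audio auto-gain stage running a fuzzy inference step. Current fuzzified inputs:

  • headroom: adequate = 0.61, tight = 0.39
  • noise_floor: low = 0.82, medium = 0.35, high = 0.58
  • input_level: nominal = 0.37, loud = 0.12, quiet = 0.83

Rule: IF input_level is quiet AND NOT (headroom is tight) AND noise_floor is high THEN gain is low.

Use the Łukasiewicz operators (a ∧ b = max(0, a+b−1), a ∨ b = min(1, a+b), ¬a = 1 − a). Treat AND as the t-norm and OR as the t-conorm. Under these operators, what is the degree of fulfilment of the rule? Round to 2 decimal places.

0.02

firing strength: quiet=0.83, ¬tight=1−0.39=0.61, high=0.58; AND[max(0, a+b−1)] → w = 0.02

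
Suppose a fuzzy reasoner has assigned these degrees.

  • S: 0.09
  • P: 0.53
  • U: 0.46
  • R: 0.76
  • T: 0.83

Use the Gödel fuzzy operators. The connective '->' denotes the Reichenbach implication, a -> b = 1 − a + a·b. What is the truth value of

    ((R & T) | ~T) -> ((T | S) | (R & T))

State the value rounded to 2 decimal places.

0.87

R & T = min(a, b) on (0.76, 0.83) = 0.76
~T = 1 − 0.83 = 0.17
(R & T) | ~T = max(a, b) on (0.76, 0.17) = 0.76
T | S = max(a, b) on (0.83, 0.09) = 0.83
R & T = min(a, b) on (0.76, 0.83) = 0.76
(T | S) | (R & T) = max(a, b) on (0.83, 0.76) = 0.83
((R & T) | ~T) -> ((T | S) | (R & T))  [Reichenbach: 1 − a + a·b] with a=0.76, b=0.83 → 0.87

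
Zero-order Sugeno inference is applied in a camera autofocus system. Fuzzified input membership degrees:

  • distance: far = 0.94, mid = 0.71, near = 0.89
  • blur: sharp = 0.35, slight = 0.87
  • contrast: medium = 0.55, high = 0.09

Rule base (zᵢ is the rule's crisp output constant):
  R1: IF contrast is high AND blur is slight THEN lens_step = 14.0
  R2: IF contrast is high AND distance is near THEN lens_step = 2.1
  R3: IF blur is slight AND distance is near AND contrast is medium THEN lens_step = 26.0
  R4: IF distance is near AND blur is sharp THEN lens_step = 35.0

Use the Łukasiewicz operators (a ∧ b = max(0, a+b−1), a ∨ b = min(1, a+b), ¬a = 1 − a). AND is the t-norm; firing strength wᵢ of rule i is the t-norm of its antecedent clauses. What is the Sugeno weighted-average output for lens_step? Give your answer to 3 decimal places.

29.927

R1 (z=14.0): high=0.09, slight=0.87; AND[max(0, a+b−1)] → w = 0.00
R2 (z=2.1): high=0.09, near=0.89; AND[max(0, a+b−1)] → w = 0.00
R3 (z=26.0): slight=0.87, near=0.89, medium=0.55; AND[max(0, a+b−1)] → w = 0.31
R4 (z=35.0): near=0.89, sharp=0.35; AND[max(0, a+b−1)] → w = 0.24
Weighted average = (0.00·14.0 + 0.00·2.1 + 0.31·26.0 + 0.24·35.0) / (0.00 + 0.00 + 0.31 + 0.24)
  = 16.4600 / 0.5500 = 29.927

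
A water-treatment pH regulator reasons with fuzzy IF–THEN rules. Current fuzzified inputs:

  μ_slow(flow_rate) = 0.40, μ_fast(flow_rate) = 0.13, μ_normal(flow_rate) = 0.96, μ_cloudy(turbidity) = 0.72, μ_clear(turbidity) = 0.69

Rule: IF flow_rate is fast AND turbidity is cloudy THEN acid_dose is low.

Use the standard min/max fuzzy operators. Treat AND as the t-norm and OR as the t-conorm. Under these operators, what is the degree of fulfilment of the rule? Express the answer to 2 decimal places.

0.13

firing strength: fast=0.13, cloudy=0.72; AND[min(a, b)] → w = 0.13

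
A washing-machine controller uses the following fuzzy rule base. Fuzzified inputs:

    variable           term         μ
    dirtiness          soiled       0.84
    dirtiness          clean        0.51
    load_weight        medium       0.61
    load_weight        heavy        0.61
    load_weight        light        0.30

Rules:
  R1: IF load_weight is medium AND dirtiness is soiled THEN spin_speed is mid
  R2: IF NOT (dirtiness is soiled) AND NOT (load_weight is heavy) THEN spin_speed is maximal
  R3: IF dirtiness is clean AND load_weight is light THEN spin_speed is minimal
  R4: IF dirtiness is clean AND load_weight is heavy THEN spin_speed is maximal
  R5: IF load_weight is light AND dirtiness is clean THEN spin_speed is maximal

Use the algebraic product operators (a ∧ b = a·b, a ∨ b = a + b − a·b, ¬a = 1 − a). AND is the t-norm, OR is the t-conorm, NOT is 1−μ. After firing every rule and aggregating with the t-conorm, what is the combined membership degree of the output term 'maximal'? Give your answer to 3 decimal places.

R1: medium=0.61, soiled=0.84; AND[a·b] → w = 0.5124
R2: ¬soiled=1−0.84=0.16, ¬heavy=1−0.61=0.39; AND[a·b] → w = 0.0624
R3: clean=0.51, light=0.30; AND[a·b] → w = 0.1530
R4: clean=0.51, heavy=0.61; AND[a·b] → w = 0.3111
R5: light=0.30, clean=0.51; AND[a·b] → w = 0.1530
Rules with consequent 'maximal': {R2, R4, R5} → strengths 0.0624, 0.3111, 0.1530
Aggregate via t-conorm [a + b − a·b]: 0.4529

0.453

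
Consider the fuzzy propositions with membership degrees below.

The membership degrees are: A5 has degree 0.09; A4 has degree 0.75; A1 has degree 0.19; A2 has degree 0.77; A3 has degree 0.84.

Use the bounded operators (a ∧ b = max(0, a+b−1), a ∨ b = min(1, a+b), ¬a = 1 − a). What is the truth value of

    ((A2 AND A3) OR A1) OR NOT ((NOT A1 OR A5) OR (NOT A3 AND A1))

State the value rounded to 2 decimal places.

A2 AND A3 = max(0, a+b−1) on (0.77, 0.84) = 0.61
(A2 AND A3) OR A1 = min(1, a+b) on (0.61, 0.19) = 0.80
NOT A1 = 1 − 0.19 = 0.81
NOT A1 OR A5 = min(1, a+b) on (0.81, 0.09) = 0.90
NOT A3 = 1 − 0.84 = 0.16
NOT A3 AND A1 = max(0, a+b−1) on (0.16, 0.19) = 0.00
(NOT A1 OR A5) OR (NOT A3 AND A1) = min(1, a+b) on (0.90, 0.00) = 0.90
NOT ((NOT A1 OR A5) OR (NOT A3 AND A1)) = 1 − 0.90 = 0.10
((A2 AND A3) OR A1) OR NOT ((NOT A1 OR A5) OR (NOT A3 AND A1)) = min(1, a+b) on (0.80, 0.10) = 0.90

0.90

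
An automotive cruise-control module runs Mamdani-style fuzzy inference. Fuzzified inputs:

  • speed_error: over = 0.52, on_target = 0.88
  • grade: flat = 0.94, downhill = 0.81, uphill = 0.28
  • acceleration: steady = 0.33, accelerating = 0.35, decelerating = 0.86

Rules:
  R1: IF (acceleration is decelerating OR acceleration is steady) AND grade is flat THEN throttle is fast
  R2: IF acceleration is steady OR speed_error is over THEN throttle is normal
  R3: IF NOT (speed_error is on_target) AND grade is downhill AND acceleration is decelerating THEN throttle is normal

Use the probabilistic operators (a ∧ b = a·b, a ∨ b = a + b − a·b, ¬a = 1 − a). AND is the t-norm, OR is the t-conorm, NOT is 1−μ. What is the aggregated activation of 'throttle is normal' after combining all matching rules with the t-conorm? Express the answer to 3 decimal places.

R1: (decelerating=0.86 OR steady=0.33) = 0.9062; AND[a·b] with flat=0.94 → w = 0.8518
R2: steady=0.33, over=0.52; OR[a + b − a·b] → w = 0.6784
R3: ¬on_target=1−0.88=0.12, downhill=0.81, decelerating=0.86; AND[a·b] → w = 0.0836
Rules with consequent 'normal': {R2, R3} → strengths 0.6784, 0.0836
Aggregate via t-conorm [a + b − a·b]: 0.7053

0.705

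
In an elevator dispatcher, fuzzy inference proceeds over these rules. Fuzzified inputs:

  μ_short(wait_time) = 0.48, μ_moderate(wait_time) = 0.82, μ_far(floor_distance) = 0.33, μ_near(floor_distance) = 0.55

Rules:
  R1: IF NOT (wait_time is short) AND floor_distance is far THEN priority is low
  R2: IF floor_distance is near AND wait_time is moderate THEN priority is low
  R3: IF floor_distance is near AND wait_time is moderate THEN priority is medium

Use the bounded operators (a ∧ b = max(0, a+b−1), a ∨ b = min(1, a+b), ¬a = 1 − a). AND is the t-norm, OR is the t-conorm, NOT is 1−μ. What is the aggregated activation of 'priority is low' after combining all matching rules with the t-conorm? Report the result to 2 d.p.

R1: ¬short=1−0.48=0.52, far=0.33; AND[max(0, a+b−1)] → w = 0.00
R2: near=0.55, moderate=0.82; AND[max(0, a+b−1)] → w = 0.37
R3: near=0.55, moderate=0.82; AND[max(0, a+b−1)] → w = 0.37
Rules with consequent 'low': {R1, R2} → strengths 0.00, 0.37
Aggregate via t-conorm [min(1, a+b)]: 0.37

0.37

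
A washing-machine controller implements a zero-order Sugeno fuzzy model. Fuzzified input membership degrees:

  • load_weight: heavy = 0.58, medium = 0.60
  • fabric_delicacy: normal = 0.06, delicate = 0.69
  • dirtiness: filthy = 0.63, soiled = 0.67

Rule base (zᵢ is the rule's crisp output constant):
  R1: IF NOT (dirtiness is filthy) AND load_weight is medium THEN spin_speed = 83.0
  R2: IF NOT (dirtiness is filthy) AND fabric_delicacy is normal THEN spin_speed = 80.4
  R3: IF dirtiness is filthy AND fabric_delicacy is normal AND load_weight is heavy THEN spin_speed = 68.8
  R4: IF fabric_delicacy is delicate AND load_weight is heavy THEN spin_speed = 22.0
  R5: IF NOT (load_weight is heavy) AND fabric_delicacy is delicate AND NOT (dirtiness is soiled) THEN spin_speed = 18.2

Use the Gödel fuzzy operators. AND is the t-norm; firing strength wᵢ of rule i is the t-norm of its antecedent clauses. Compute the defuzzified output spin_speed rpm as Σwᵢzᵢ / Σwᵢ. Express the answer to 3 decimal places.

R1 (z=83.0): ¬filthy=1−0.63=0.37, medium=0.60; AND[min(a, b)] → w = 0.37
R2 (z=80.4): ¬filthy=1−0.63=0.37, normal=0.06; AND[min(a, b)] → w = 0.06
R3 (z=68.8): filthy=0.63, normal=0.06, heavy=0.58; AND[min(a, b)] → w = 0.06
R4 (z=22.0): delicate=0.69, heavy=0.58; AND[min(a, b)] → w = 0.58
R5 (z=18.2): ¬heavy=1−0.58=0.42, delicate=0.69, ¬soiled=1−0.67=0.33; AND[min(a, b)] → w = 0.33
Weighted average = (0.37·83.0 + 0.06·80.4 + 0.06·68.8 + 0.58·22.0 + 0.33·18.2) / (0.37 + 0.06 + 0.06 + 0.58 + 0.33)
  = 58.4280 / 1.4000 = 41.734

41.734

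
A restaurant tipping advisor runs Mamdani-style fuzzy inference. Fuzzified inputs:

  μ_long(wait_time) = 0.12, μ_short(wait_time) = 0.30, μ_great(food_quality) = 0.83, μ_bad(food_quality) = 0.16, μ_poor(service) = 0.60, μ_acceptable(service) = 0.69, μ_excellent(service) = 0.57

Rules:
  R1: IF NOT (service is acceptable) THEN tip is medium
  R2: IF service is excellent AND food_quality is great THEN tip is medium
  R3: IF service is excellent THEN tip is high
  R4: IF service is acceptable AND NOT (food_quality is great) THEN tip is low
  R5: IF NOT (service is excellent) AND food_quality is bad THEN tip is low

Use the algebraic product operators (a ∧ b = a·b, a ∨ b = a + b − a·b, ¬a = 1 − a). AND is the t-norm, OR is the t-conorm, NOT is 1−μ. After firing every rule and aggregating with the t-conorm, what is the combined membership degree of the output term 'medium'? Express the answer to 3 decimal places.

0.636

R1: ¬acceptable=1−0.69=0.31 → w = 0.3100
R2: excellent=0.57, great=0.83; AND[a·b] → w = 0.4731
R3: excellent=0.57 → w = 0.5700
R4: acceptable=0.69, ¬great=1−0.83=0.17; AND[a·b] → w = 0.1173
R5: ¬excellent=1−0.57=0.43, bad=0.16; AND[a·b] → w = 0.0688
Rules with consequent 'medium': {R1, R2} → strengths 0.3100, 0.4731
Aggregate via t-conorm [a + b − a·b]: 0.6364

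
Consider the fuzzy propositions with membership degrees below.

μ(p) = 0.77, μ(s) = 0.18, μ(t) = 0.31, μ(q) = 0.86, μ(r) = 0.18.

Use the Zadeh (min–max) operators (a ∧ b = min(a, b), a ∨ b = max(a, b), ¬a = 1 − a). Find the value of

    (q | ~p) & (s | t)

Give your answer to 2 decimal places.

~p = 1 − 0.77 = 0.23
q | ~p = max(a, b) on (0.86, 0.23) = 0.86
s | t = max(a, b) on (0.18, 0.31) = 0.31
(q | ~p) & (s | t) = min(a, b) on (0.86, 0.31) = 0.31

0.31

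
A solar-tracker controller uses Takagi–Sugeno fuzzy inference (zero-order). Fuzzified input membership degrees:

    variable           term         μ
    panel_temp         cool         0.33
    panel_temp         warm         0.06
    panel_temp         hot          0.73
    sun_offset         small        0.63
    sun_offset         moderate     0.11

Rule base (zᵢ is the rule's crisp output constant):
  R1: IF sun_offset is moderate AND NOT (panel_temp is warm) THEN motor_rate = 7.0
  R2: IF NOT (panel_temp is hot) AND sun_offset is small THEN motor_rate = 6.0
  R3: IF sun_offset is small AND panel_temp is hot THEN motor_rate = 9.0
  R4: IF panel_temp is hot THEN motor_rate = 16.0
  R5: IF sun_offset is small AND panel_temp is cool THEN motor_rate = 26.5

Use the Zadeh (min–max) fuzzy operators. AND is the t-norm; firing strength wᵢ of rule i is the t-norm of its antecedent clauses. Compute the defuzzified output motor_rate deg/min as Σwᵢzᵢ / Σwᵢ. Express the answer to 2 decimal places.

13.76

R1 (z=7.0): moderate=0.11, ¬warm=1−0.06=0.94; AND[min(a, b)] → w = 0.11
R2 (z=6.0): ¬hot=1−0.73=0.27, small=0.63; AND[min(a, b)] → w = 0.27
R3 (z=9.0): small=0.63, hot=0.73; AND[min(a, b)] → w = 0.63
R4 (z=16.0): hot=0.73 → w = 0.73
R5 (z=26.5): small=0.63, cool=0.33; AND[min(a, b)] → w = 0.33
Weighted average = (0.11·7.0 + 0.27·6.0 + 0.63·9.0 + 0.73·16.0 + 0.33·26.5) / (0.11 + 0.27 + 0.63 + 0.73 + 0.33)
  = 28.4850 / 2.0700 = 13.76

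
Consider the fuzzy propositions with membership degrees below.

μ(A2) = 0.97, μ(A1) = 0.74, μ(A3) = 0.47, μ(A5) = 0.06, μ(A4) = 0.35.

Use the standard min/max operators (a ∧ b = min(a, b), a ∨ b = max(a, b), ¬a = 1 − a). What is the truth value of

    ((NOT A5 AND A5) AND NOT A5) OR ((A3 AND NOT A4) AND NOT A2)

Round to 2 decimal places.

0.06

NOT A5 = 1 − 0.06 = 0.94
NOT A5 AND A5 = min(a, b) on (0.94, 0.06) = 0.06
NOT A5 = 1 − 0.06 = 0.94
(NOT A5 AND A5) AND NOT A5 = min(a, b) on (0.06, 0.94) = 0.06
NOT A4 = 1 − 0.35 = 0.65
A3 AND NOT A4 = min(a, b) on (0.47, 0.65) = 0.47
NOT A2 = 1 − 0.97 = 0.03
(A3 AND NOT A4) AND NOT A2 = min(a, b) on (0.47, 0.03) = 0.03
((NOT A5 AND A5) AND NOT A5) OR ((A3 AND NOT A4) AND NOT A2) = max(a, b) on (0.06, 0.03) = 0.06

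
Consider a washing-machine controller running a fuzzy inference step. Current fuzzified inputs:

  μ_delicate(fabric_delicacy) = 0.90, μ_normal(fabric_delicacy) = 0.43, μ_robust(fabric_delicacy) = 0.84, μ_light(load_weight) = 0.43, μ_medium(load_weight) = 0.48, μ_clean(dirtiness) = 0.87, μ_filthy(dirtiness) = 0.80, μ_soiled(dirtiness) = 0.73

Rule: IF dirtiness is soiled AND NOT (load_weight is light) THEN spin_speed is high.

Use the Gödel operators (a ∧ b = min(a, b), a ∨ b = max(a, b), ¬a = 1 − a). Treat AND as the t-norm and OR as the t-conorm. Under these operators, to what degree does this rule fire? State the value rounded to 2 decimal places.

firing strength: soiled=0.73, ¬light=1−0.43=0.57; AND[min(a, b)] → w = 0.57

0.57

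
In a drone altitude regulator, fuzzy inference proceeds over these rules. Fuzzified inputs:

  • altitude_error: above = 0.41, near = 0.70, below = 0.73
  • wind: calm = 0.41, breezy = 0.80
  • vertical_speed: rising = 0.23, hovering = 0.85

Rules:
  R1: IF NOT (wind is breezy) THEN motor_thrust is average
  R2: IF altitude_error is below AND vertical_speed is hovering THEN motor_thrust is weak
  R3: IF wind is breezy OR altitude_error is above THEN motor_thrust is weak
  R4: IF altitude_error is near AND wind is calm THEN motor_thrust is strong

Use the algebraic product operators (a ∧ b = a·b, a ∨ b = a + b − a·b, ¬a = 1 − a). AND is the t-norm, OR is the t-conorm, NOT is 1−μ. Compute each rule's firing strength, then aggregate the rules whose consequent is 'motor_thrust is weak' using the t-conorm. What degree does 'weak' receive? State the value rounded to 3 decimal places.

0.955

R1: ¬breezy=1−0.80=0.20 → w = 0.2000
R2: below=0.73, hovering=0.85; AND[a·b] → w = 0.6205
R3: breezy=0.80, above=0.41; OR[a + b − a·b] → w = 0.8820
R4: near=0.70, calm=0.41; AND[a·b] → w = 0.2870
Rules with consequent 'weak': {R2, R3} → strengths 0.6205, 0.8820
Aggregate via t-conorm [a + b − a·b]: 0.9552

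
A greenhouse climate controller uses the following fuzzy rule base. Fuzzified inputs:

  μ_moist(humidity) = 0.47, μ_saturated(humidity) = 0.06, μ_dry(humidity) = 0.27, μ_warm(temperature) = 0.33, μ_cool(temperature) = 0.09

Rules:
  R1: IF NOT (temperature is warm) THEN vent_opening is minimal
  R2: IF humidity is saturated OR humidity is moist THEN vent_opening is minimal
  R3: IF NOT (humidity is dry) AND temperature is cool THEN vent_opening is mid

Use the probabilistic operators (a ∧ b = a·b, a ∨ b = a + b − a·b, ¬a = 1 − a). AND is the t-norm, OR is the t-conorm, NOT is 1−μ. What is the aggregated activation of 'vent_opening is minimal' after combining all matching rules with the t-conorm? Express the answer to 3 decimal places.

0.836

R1: ¬warm=1−0.33=0.67 → w = 0.6700
R2: saturated=0.06, moist=0.47; OR[a + b − a·b] → w = 0.5018
R3: ¬dry=1−0.27=0.73, cool=0.09; AND[a·b] → w = 0.0657
Rules with consequent 'minimal': {R1, R2} → strengths 0.6700, 0.5018
Aggregate via t-conorm [a + b − a·b]: 0.8356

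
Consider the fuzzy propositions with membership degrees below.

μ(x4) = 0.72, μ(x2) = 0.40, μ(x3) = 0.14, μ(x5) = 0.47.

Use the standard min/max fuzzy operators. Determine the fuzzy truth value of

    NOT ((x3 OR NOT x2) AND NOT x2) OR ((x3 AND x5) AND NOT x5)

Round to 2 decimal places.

NOT x2 = 1 − 0.40 = 0.60
x3 OR NOT x2 = max(a, b) on (0.14, 0.60) = 0.60
NOT x2 = 1 − 0.40 = 0.60
(x3 OR NOT x2) AND NOT x2 = min(a, b) on (0.60, 0.60) = 0.60
NOT ((x3 OR NOT x2) AND NOT x2) = 1 − 0.60 = 0.40
x3 AND x5 = min(a, b) on (0.14, 0.47) = 0.14
NOT x5 = 1 − 0.47 = 0.53
(x3 AND x5) AND NOT x5 = min(a, b) on (0.14, 0.53) = 0.14
NOT ((x3 OR NOT x2) AND NOT x2) OR ((x3 AND x5) AND NOT x5) = max(a, b) on (0.40, 0.14) = 0.40

0.40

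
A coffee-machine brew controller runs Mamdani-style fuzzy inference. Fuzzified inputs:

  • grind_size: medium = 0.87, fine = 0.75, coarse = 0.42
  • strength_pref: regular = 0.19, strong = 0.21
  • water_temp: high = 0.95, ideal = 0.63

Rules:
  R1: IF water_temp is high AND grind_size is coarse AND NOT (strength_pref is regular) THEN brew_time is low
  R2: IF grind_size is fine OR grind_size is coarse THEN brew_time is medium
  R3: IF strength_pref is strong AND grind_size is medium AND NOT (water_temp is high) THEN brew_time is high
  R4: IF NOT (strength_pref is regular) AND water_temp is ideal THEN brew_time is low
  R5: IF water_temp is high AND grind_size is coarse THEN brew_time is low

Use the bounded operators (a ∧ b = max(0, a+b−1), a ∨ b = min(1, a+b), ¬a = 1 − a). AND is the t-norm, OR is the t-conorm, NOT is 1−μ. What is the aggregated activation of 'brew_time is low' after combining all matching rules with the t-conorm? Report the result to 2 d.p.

R1: high=0.95, coarse=0.42, ¬regular=1−0.19=0.81; AND[max(0, a+b−1)] → w = 0.18
R2: fine=0.75, coarse=0.42; OR[min(1, a+b)] → w = 1.00
R3: strong=0.21, medium=0.87, ¬high=1−0.95=0.05; AND[max(0, a+b−1)] → w = 0.00
R4: ¬regular=1−0.19=0.81, ideal=0.63; AND[max(0, a+b−1)] → w = 0.44
R5: high=0.95, coarse=0.42; AND[max(0, a+b−1)] → w = 0.37
Rules with consequent 'low': {R1, R4, R5} → strengths 0.18, 0.44, 0.37
Aggregate via t-conorm [min(1, a+b)]: 0.99

0.99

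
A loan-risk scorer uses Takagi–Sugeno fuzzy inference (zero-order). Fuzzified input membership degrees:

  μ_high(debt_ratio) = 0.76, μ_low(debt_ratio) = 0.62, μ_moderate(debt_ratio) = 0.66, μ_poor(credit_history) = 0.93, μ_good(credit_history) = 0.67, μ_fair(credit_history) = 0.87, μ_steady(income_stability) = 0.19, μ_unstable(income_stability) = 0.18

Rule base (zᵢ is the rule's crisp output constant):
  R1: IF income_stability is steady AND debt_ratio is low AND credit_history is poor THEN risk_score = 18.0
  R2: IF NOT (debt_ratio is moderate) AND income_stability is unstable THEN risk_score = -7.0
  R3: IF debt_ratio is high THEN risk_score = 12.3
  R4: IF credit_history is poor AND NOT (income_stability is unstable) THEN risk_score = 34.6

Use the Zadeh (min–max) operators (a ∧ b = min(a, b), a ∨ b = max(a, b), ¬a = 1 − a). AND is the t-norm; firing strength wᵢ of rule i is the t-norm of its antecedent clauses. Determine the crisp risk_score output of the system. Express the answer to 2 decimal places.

20.45

R1 (z=18.0): steady=0.19, low=0.62, poor=0.93; AND[min(a, b)] → w = 0.19
R2 (z=-7.0): ¬moderate=1−0.66=0.34, unstable=0.18; AND[min(a, b)] → w = 0.18
R3 (z=12.3): high=0.76 → w = 0.76
R4 (z=34.6): poor=0.93, ¬unstable=1−0.18=0.82; AND[min(a, b)] → w = 0.82
Weighted average = (0.19·18.0 + 0.18·-7.0 + 0.76·12.3 + 0.82·34.6) / (0.19 + 0.18 + 0.76 + 0.82)
  = 39.8800 / 1.9500 = 20.45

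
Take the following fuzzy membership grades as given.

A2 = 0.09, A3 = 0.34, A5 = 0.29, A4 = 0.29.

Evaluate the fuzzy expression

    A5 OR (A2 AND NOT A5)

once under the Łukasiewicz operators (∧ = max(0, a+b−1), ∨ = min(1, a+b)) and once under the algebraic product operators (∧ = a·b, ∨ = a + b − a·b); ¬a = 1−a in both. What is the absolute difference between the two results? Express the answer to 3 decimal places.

Under Łukasiewicz:
  NOT A5 = 1 − 0.29 = 0.71
  A2 AND NOT A5 = max(0, a+b−1) on (0.09, 0.71) = 0.00
  A5 OR (A2 AND NOT A5) = min(1, a+b) on (0.29, 0.00) = 0.29
  → value = 0.2900
Under algebraic product:
  NOT A5 = 1 − 0.2900 = 0.7100
  A2 AND NOT A5 = a·b on (0.0900, 0.7100) = 0.0639
  A5 OR (A2 AND NOT A5) = a + b − a·b on (0.2900, 0.0639) = 0.3354
  → value = 0.3354
|0.2900 − 0.3354| = 0.045

0.045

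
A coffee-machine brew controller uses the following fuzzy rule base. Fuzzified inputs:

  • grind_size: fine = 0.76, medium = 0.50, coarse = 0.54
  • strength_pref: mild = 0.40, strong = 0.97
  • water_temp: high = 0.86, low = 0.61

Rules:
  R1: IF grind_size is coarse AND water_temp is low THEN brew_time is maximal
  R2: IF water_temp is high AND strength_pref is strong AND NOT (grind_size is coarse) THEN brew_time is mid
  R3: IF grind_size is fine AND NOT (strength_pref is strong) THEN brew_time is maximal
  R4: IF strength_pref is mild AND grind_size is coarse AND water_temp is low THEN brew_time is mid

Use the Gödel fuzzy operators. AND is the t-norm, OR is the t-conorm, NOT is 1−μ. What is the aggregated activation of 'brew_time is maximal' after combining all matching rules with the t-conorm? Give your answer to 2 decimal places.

0.54

R1: coarse=0.54, low=0.61; AND[min(a, b)] → w = 0.54
R2: high=0.86, strong=0.97, ¬coarse=1−0.54=0.46; AND[min(a, b)] → w = 0.46
R3: fine=0.76, ¬strong=1−0.97=0.03; AND[min(a, b)] → w = 0.03
R4: mild=0.40, coarse=0.54, low=0.61; AND[min(a, b)] → w = 0.40
Rules with consequent 'maximal': {R1, R3} → strengths 0.54, 0.03
Aggregate via t-conorm [max(a, b)]: 0.54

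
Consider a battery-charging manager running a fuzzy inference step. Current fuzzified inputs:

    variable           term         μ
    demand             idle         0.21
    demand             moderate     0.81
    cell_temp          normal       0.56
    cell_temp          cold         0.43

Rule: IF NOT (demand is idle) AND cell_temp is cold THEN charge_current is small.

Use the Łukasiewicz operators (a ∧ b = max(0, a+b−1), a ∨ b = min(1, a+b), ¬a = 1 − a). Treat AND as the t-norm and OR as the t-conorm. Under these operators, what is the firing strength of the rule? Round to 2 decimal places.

0.22

firing strength: ¬idle=1−0.21=0.79, cold=0.43; AND[max(0, a+b−1)] → w = 0.22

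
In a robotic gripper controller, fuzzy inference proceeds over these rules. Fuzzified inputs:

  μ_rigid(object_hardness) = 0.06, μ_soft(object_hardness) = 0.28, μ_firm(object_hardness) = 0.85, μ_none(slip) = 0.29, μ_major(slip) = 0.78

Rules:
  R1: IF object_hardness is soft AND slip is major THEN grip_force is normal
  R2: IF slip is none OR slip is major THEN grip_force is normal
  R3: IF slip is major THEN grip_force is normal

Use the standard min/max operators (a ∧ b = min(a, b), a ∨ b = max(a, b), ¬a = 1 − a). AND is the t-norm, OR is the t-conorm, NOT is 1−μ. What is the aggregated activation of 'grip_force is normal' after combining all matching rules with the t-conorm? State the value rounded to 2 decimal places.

0.78

R1: soft=0.28, major=0.78; AND[min(a, b)] → w = 0.28
R2: none=0.29, major=0.78; OR[max(a, b)] → w = 0.78
R3: major=0.78 → w = 0.78
Rules with consequent 'normal': {R1, R2, R3} → strengths 0.28, 0.78, 0.78
Aggregate via t-conorm [max(a, b)]: 0.78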